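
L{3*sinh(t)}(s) 3/(s^2 - 1)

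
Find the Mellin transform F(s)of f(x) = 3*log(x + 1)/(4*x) -3*pi*csc(pi*s)/(4*s - 4)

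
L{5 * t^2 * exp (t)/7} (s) 10/ (7 * (s - 1)^3)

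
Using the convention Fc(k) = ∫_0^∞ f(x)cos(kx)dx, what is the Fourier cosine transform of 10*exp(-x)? 10/(k^2 + 1)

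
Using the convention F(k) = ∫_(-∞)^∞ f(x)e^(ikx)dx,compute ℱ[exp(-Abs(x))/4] 1/(2*(k^2 + 1))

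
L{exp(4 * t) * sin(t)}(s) 1/((s - 4)^2 + 1)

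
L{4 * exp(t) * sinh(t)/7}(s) 4/(7 * s * (s - 2))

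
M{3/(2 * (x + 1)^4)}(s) gamma(s) * gamma(4 - s)/4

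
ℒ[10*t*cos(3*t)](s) 10*(s^2-9)/(s^2 + 9)^2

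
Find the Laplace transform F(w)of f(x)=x w^(-2)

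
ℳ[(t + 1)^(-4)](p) gamma(p)*gamma(4 - p)/6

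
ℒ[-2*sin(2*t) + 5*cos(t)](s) 5*s/(s^2 + 1) - 4/(s^2 + 4)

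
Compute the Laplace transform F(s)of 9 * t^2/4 9/(2 * s^3)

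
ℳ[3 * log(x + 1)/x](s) -3 * pi * csc(pi * s)/(s - 1)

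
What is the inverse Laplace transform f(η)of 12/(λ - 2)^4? 2*η^3*exp(2*η)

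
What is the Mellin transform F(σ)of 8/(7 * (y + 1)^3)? 4 * pi * (σ - 2) * (σ - 1)/(7 * sin(pi * σ))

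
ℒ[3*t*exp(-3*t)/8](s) 3/(8*(s + 3)^2)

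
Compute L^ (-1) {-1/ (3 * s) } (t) -1/3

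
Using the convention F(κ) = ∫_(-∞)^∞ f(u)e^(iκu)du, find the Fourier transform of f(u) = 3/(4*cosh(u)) 3*pi/(4*cosh(pi*κ/2))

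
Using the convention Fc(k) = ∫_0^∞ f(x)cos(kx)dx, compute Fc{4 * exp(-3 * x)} 12/(k^2 + 9)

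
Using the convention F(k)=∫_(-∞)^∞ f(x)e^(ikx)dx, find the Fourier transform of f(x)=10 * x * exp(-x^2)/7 5 * I * sqrt(pi) * k * exp(-k^2/4)/7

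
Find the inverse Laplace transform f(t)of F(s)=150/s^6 5 * t^5/4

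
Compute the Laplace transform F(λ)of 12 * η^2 24/λ^3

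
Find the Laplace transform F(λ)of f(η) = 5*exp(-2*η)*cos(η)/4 5*(λ + 2)/(4*((λ + 2)^2 + 1))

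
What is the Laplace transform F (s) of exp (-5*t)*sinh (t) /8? 1/ (8*( (s + 5) ^2-1) ) 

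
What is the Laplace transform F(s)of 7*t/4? 7/(4*s^2)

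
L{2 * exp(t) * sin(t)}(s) 2/((s - 1)^2 + 1)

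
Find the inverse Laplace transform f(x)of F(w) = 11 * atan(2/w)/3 11 * sin(2 * x)/(3 * x)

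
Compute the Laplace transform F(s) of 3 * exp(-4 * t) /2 3/(2 * (s + 4) ) 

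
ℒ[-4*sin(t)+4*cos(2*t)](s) 4*s/(s^2+4) - 4/(s^2+1)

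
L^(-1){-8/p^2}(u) -8*u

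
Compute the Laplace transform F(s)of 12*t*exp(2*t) 12/(s - 2)^2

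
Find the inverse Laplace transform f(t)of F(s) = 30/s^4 5 * t^3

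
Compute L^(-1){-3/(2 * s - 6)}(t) -3 * exp(3 * t)/2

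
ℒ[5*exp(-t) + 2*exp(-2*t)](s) 2/(s + 2) + 5/(s + 1)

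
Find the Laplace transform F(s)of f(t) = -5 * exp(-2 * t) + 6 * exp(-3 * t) 6/(s + 3) - 5/(s + 2)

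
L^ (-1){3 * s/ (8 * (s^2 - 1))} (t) 3 * cosh (t)/8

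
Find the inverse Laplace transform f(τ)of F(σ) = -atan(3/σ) -sin(3*τ)/τ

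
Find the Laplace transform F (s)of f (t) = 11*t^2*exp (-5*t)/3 22/ (3*(s + 5)^3)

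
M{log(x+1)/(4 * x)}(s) -pi * csc(pi * s)/(4 * s - 4)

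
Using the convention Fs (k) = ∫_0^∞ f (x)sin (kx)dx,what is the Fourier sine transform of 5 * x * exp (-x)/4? 5 * k/ (2 * (k^2 + 1)^2)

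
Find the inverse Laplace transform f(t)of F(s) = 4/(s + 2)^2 4*t*exp(-2*t)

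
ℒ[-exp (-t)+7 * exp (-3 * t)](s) 7/ (s+3) - 1/ (s+1)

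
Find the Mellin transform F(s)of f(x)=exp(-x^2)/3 gamma(s/2)/6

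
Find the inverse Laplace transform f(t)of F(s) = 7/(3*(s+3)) 7*exp(-3*t)/3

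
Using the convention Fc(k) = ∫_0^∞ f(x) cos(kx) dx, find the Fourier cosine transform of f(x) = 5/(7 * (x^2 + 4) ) 5 * pi * exp(-2 * k) /28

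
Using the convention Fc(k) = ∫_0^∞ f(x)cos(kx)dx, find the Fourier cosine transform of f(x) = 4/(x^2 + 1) 2*pi*exp(-k)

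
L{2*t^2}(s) 4/s^3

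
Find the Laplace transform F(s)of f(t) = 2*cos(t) 2*s/(s^2 + 1)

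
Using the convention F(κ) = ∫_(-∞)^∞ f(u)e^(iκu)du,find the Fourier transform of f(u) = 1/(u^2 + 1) pi*exp(-Abs(κ))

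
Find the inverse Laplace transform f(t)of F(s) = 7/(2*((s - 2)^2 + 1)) 7*exp(2*t)*sin(t)/2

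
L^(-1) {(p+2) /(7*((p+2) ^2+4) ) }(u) exp(-2*u)*cos(2*u) /7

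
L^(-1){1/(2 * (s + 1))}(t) exp(-t)/2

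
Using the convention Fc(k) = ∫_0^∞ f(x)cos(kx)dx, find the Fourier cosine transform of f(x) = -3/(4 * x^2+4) -3 * pi * exp(-k)/8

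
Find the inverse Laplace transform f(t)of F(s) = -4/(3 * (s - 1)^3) -2 * t^2 * exp(t)/3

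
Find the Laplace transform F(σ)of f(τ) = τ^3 6/σ^4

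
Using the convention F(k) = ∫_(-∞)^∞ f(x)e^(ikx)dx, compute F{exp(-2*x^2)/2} sqrt(2)*sqrt(pi)*exp(-k^2/8)/4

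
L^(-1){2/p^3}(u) u^2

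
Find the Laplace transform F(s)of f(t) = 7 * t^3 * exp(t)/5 42/(5 * (s - 1)^4)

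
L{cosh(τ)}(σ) σ/(σ^2 - 1)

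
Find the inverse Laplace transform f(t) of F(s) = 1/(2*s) 1/2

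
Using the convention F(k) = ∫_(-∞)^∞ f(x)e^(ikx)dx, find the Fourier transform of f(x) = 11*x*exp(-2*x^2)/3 11*sqrt(2)*I*sqrt(pi)*k*exp(-k^2/8)/24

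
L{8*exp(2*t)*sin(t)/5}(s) 8/(5*((s - 2)^2 + 1))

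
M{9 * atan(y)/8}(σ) -9 * pi * sec(pi * σ/2)/(16 * σ)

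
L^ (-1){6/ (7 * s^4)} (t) t^3/7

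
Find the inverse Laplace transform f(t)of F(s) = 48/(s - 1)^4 8*t^3*exp(t)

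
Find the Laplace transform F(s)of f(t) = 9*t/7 9/(7*s^2)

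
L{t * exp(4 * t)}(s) (s - 4)^(-2)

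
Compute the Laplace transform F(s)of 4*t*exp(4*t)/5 4/(5*(s - 4)^2)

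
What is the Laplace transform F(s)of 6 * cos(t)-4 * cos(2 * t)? 6 * s/(s^2+1)-4 * s/(s^2+4)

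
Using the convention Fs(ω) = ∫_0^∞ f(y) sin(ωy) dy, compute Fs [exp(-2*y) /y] atan(ω/2) 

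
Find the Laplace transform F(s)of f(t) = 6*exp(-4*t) 6/(s+4)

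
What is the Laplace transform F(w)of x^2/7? 2/(7 * w^3)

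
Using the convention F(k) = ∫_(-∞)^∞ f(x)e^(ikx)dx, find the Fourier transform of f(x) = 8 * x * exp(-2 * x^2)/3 sqrt(2) * I * sqrt(pi) * k * exp(-k^2/8)/3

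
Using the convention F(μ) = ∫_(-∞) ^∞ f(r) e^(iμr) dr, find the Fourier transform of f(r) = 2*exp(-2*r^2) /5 sqrt(2)*sqrt(pi)*exp(-μ^2/8) /5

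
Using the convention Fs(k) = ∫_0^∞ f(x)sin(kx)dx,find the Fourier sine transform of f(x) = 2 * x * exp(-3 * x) 12 * k/(k^2 + 9)^2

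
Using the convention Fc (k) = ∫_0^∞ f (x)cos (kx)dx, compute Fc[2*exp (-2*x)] 4/ (k^2 + 4)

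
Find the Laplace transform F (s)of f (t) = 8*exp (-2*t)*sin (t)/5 8/ (5*( (s + 2)^2 + 1))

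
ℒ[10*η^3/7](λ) 60/(7*λ^4)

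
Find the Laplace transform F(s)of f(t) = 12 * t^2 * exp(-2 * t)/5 24/(5 * (s + 2)^3)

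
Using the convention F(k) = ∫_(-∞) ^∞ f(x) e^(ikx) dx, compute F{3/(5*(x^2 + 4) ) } 3*pi*exp(-2*Abs(k) ) /10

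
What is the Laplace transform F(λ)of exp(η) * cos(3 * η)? (λ - 1)/((λ - 1)^2 + 9)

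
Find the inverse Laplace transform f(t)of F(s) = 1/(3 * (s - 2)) exp(2 * t)/3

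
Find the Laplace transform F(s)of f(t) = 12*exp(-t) 12/(s + 1)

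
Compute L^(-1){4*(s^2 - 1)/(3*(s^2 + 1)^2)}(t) 4*t*cos(t)/3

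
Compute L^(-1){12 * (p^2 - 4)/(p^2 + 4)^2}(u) 12 * u * cos(2 * u)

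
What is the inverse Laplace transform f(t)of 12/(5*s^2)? 12*t/5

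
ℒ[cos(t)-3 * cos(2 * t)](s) s/(s^2+1)-3 * s/(s^2+4)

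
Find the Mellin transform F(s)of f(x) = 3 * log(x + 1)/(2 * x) -3 * pi * csc(pi * s)/(2 * s - 2)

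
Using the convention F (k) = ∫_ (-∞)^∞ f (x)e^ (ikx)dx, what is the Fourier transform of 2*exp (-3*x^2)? 2*sqrt (3)*sqrt (pi)*exp (-k^2/12)/3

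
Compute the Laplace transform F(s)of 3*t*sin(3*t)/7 18*s/(7*(s^2 + 9)^2)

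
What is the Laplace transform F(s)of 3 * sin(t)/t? 3 * atan(1/s)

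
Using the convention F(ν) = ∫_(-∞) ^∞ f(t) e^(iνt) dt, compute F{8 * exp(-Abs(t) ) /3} 16/(3 * (ν^2 + 1) ) 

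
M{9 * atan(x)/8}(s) -9 * pi * sec(pi * s/2)/(16 * s)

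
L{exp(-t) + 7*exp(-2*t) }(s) 7/(s + 2) + 1/(s + 1) 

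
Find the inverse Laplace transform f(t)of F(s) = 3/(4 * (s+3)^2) 3 * t * exp(-3 * t)/4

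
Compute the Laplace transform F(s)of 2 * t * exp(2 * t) 2/(s - 2)^2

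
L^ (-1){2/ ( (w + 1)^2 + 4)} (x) exp (-x)*sin (2*x)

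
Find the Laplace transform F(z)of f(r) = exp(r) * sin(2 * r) 2/((z - 1)^2+4)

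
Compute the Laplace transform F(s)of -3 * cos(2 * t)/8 -3 * s/(8 * s^2+32)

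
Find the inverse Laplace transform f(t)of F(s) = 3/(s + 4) 3 * exp(-4 * t)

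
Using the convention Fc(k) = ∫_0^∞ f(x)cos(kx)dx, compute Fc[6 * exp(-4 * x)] 24/(k^2 + 16)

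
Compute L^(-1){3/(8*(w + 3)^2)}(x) 3*x*exp(-3*x)/8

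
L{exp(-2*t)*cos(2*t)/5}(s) (s + 2)/(5*((s + 2)^2 + 4))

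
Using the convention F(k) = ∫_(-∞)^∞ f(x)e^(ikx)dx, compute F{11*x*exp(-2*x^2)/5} 11*sqrt(2)*I*sqrt(pi)*k*exp(-k^2/8)/40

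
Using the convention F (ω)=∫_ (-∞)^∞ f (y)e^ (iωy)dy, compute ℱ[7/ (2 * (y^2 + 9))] 7 * pi * exp (-3 * Abs (ω))/6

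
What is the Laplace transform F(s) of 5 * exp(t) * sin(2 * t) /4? 5/(2 * ((s - 1) ^2 + 4) ) 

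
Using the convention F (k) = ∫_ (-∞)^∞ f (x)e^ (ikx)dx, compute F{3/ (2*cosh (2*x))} 3*pi/ (4*cosh (pi*k/4))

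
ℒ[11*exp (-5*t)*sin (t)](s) 11/ ( (s + 5)^2 + 1)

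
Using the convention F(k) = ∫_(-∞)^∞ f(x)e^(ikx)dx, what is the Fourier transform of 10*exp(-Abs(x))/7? 20/(7*(k^2 + 1))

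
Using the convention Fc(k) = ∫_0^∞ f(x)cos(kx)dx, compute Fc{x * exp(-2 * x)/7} (4 - k^2)/(7 * (k^2 + 4)^2)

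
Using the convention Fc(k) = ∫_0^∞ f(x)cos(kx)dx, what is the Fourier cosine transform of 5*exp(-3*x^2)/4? 5*sqrt(3)*sqrt(pi)*exp(-k^2/12)/24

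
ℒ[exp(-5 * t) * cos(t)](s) (s + 5) /((s + 5) ^2 + 1) 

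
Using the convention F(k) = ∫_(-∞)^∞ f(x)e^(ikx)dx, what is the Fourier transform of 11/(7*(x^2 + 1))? 11*pi*exp(-Abs(k))/7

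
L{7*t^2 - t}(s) 14/s^3 - 1/s^2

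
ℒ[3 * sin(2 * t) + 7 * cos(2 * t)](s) 7 * s/(s^2 + 4) + 6/(s^2 + 4)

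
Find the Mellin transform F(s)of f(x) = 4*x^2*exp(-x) 4*gamma(s + 2)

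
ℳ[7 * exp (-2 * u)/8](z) 7 * gamma (z)/ (8 * 2^z)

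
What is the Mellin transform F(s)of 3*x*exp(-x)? 3*gamma(s + 1)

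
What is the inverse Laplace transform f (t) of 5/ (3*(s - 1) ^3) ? 5*t^2*exp (t) /6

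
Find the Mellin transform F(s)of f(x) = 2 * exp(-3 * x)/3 2 * gamma(s)/(3 * 3^s)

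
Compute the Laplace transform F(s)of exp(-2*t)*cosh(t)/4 (s + 2)/(4*((s + 2)^2 - 1))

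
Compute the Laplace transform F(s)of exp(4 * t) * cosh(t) (s - 4)/((s - 4)^2 - 1)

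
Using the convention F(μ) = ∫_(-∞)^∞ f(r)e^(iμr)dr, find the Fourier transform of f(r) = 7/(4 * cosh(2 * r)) 7 * pi/(8 * cosh(pi * μ/4))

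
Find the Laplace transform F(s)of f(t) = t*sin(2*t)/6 2*s/(3*(s^2 + 4)^2)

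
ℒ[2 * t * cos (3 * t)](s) 2 * (s^2 - 9)/ (s^2+9)^2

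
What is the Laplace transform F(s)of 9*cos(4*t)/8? 9*s/(8*(s^2+16))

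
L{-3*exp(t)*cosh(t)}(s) 3*(1 - s)/(s*(s - 2))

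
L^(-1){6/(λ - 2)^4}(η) η^3 * exp(2 * η)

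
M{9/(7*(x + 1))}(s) 9*pi*csc(pi*s)/7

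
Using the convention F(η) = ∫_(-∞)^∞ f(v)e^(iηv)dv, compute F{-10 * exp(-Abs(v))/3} -20/(3 * η^2+3)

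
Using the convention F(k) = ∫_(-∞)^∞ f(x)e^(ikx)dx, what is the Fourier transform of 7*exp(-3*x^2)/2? 7*sqrt(3)*sqrt(pi)*exp(-k^2/12)/6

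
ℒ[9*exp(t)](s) 9/(s - 1)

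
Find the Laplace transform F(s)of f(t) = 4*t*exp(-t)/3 4/(3*(s + 1)^2)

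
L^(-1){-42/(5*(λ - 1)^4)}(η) -7*η^3*exp(η)/5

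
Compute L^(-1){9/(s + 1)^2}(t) 9 * t * exp(-t)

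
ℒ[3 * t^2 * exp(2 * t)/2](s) 3/(s - 2)^3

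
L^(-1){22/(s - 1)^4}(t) 11 * t^3 * exp(t)/3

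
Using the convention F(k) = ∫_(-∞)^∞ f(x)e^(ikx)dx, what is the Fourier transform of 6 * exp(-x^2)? 6 * sqrt(pi) * exp(-k^2/4)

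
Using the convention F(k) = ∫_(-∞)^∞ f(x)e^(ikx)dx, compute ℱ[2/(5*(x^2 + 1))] 2*pi*exp(-Abs(k))/5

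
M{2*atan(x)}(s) -pi*sec(pi*s/2)/s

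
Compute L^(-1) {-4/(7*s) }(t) -4/7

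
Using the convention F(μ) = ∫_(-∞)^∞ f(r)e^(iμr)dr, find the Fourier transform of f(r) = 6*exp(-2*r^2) 3*sqrt(2)*sqrt(pi)*exp(-μ^2/8)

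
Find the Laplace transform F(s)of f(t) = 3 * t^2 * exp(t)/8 3/(4 * (s - 1)^3)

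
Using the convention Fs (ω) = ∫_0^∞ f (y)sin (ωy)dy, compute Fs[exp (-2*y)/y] atan (ω/2)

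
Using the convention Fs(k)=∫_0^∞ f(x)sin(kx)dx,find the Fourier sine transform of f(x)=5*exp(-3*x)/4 5*k/(4*(k^2 + 9))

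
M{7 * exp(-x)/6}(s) 7 * gamma(s)/6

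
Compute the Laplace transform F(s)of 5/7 5/(7*s)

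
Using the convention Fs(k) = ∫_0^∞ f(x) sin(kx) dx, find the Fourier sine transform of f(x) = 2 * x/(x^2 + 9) pi * exp(-3 * k) 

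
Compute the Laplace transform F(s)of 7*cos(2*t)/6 7*s/(6*(s^2 + 4))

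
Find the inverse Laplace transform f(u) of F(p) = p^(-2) u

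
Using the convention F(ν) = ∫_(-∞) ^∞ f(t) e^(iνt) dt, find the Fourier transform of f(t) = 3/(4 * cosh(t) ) 3 * pi/(4 * cosh(pi * ν/2) ) 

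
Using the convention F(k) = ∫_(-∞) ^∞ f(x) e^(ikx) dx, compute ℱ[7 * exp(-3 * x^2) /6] 7 * sqrt(3) * sqrt(pi) * exp(-k^2/12) /18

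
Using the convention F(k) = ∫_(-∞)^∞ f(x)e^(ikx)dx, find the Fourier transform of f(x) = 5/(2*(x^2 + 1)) 5*pi*exp(-Abs(k))/2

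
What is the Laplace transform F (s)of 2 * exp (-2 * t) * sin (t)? 2/ ( (s + 2)^2 + 1)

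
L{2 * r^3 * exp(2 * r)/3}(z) 4/(z - 2)^4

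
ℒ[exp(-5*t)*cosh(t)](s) (s + 5)/((s + 5)^2 - 1)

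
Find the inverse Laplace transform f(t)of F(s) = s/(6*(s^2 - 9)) cosh(3*t)/6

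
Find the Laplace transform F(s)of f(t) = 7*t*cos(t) 7*(s^2 - 1)/(s^2+1)^2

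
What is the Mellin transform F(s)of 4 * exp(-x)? 4 * gamma(s)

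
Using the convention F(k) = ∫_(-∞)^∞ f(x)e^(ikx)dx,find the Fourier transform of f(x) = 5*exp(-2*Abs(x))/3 20/(3*(k^2 + 4))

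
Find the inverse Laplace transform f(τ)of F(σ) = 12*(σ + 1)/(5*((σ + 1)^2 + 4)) 12*exp(-τ)*cos(2*τ)/5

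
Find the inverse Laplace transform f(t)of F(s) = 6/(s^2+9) 2*sin(3*t)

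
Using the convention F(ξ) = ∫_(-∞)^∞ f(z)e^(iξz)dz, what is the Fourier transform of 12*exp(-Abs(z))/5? 24/(5*(ξ^2 + 1))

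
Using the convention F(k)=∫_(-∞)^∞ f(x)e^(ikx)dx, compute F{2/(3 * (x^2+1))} 2 * pi * exp(-Abs(k))/3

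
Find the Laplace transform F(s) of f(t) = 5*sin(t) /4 5/(4*(s^2 + 1) ) 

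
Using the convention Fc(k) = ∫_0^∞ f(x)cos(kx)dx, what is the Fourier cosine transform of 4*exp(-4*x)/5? 16/(5*(k^2 + 16))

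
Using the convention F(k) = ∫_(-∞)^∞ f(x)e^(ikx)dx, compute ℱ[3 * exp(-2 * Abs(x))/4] 3/(k^2+4)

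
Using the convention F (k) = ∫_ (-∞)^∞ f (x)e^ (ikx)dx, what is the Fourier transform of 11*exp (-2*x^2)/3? 11*sqrt (2)*sqrt (pi)*exp (-k^2/8)/6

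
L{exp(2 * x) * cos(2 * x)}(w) (w - 2)/((w - 2)^2 + 4)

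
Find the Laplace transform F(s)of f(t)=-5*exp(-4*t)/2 -5/(2*s + 8)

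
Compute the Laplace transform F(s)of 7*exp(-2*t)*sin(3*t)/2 21/(2*((s + 2)^2 + 9))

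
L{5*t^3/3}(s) 10/s^4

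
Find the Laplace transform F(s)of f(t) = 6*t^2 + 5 12/s^3 + 5/s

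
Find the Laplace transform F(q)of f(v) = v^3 6/q^4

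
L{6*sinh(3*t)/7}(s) 18/(7*(s^2 - 9))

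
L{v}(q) q^(-2)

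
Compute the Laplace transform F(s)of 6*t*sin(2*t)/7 24*s/(7*(s^2 + 4)^2)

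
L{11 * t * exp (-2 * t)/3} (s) 11/ (3 * (s + 2)^2)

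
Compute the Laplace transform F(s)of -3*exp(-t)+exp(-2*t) 1/(s+2) - 3/(s+1)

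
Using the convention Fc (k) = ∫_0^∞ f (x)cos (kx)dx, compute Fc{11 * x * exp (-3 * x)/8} 11 * (9 - k^2)/ (8 * (k^2 + 9)^2)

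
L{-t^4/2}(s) -12/s^5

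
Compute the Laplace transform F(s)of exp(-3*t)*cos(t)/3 (s + 3)/(3*((s + 3)^2 + 1))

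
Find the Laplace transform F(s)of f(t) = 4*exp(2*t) 4/(s - 2)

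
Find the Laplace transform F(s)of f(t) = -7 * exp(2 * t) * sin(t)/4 -7/(4 * (s - 2)^2 + 4)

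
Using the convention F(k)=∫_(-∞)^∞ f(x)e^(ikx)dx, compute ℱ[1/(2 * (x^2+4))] pi * exp(-2 * Abs(k))/4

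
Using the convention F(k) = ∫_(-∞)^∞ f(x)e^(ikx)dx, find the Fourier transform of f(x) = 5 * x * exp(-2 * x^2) 5 * sqrt(2) * I * sqrt(pi) * k * exp(-k^2/8)/8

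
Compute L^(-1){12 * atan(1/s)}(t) 12 * sin(t)/t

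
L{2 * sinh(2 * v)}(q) 4/(q^2 - 4)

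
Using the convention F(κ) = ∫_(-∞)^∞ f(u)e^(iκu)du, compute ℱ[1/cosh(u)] pi/cosh(pi*κ/2)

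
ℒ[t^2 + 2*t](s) 2/s^3 + 2/s^2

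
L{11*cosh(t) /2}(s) 11*s/(2*(s^2 - 1) ) 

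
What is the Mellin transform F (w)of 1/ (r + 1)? pi * csc (pi * w)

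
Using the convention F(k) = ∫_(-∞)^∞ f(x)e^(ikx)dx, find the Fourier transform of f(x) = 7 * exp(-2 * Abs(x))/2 14/(k^2 + 4)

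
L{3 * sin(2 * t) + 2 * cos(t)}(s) 2 * s/(s^2 + 1) + 6/(s^2 + 4)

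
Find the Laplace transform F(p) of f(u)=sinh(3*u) 3/(p^2 - 9) 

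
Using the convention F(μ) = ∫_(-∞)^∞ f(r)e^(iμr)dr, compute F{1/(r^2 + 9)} pi*exp(-3*Abs(μ))/3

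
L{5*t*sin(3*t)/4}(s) 15*s/(2*(s^2 + 9)^2)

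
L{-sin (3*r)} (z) -3/ (z^2 + 9)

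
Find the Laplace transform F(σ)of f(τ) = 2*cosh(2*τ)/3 2*σ/(3*(σ^2 - 4))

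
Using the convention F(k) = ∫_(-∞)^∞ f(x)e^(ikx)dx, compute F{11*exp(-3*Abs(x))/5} 66/(5*(k^2 + 9))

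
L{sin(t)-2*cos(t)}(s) 1/(s^2+1)-2*s/(s^2+1)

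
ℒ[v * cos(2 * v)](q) (q^2-4)/(q^2+4)^2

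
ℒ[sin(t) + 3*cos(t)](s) 1/(s^2 + 1) + 3*s/(s^2 + 1)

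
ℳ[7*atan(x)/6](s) -7*pi*sec(pi*s/2)/(12*s)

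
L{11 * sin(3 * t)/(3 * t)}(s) 11 * atan(3/s)/3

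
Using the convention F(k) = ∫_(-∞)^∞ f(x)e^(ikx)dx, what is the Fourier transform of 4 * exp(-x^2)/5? 4 * sqrt(pi) * exp(-k^2/4)/5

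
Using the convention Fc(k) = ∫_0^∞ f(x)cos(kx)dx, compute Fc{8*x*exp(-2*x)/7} 8*(4 - k^2)/(7*(k^2 + 4)^2)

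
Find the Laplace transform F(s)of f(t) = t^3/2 3/s^4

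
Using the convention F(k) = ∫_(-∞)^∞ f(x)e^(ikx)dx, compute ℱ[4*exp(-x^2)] 4*sqrt(pi)*exp(-k^2/4)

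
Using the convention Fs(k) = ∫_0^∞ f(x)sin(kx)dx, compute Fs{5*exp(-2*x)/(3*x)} 5*atan(k/2)/3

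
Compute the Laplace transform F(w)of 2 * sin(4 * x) 8/(w^2 + 16)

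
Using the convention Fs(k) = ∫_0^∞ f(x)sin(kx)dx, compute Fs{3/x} 3 * pi/2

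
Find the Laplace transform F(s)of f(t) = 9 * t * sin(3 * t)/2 27 * s/(s^2+9)^2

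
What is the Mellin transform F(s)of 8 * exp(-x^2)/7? 4 * gamma(s/2)/7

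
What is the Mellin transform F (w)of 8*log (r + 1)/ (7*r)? -8*pi*csc (pi*w)/ (7*w - 7)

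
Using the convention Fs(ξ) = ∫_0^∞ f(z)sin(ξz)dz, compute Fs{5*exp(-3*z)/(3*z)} 5*atan(ξ/3)/3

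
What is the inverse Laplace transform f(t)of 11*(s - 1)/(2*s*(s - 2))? 11*exp(t)*cosh(t)/2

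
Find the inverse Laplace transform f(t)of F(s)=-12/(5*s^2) -12*t/5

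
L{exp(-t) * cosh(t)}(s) (s + 1)/(s * (s + 2))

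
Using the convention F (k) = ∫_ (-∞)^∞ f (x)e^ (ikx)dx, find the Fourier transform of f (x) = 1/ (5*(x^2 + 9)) pi*exp (-3*Abs (k))/15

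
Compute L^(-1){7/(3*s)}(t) 7/3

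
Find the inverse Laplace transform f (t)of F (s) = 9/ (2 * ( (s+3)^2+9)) 3 * exp (-3 * t) * sin (3 * t)/2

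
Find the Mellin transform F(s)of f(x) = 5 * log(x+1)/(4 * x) -5 * pi * csc(pi * s)/(4 * s - 4)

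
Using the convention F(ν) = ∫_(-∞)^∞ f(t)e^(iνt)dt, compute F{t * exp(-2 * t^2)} sqrt(2) * I * sqrt(pi) * ν * exp(-ν^2/8)/8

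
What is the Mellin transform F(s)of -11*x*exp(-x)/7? -11*gamma(s + 1)/7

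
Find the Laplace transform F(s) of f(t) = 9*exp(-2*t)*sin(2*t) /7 18/(7*((s + 2) ^2 + 4) ) 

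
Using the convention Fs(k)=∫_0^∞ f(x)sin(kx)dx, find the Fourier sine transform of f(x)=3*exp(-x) 3*k/(k^2+1)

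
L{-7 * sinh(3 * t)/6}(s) -7/(2 * s^2 - 18)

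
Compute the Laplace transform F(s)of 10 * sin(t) 10/(s^2+1)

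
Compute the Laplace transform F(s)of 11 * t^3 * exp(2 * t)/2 33/(s - 2)^4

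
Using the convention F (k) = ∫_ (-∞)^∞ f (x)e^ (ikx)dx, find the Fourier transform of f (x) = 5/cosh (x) 5*pi/cosh (pi*k/2)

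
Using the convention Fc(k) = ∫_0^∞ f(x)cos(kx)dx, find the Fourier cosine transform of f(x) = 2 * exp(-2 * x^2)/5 sqrt(2) * sqrt(pi) * exp(-k^2/8)/10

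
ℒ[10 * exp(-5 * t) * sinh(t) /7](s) 10/(7 * ((s + 5) ^2 - 1) ) 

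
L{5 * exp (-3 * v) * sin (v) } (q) 5/ ( (q + 3) ^2 + 1) 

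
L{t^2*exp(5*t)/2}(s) (s - 5)^(-3)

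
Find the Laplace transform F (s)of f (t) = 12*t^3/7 72/ (7*s^4)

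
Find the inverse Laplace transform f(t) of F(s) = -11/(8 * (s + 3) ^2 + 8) -11 * exp(-3 * t) * sin(t) /8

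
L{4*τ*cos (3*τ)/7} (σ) 4*(σ^2 - 9)/ (7*(σ^2+9)^2)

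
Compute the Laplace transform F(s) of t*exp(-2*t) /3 1/(3*(s + 2) ^2) 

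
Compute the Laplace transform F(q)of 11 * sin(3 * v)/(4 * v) 11 * atan(3/q)/4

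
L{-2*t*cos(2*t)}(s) 2*(4 - s^2)/(s^2 + 4)^2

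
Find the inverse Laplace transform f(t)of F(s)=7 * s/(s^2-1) 7 * cosh(t)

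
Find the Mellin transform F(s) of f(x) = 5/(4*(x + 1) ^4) 5*gamma(s)*gamma(4 - s) /24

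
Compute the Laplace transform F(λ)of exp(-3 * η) 1/(λ + 3)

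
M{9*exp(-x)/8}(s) 9*gamma(s)/8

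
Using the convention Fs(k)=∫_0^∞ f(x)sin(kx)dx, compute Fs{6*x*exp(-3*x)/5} 36*k/(5*(k^2 + 9)^2)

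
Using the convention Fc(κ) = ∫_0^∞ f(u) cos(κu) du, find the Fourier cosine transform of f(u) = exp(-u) 1/(κ^2 + 1) 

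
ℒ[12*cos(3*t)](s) 12*s/(s^2 + 9)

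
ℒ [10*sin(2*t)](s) 20/(s^2 + 4)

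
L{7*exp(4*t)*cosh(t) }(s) 7*(s - 4) /((s - 4) ^2 - 1) 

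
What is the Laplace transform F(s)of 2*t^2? 4/s^3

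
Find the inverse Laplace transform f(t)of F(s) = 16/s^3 8*t^2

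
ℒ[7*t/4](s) 7/(4*s^2)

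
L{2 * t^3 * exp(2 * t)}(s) 12/(s - 2)^4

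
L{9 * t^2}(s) 18/s^3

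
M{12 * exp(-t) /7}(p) 12 * gamma(p) /7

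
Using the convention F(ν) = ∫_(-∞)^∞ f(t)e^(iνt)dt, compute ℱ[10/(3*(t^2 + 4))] 5*pi*exp(-2*Abs(ν))/3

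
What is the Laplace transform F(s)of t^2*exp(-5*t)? 2/(s+5)^3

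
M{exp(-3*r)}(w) gamma(w)/3^w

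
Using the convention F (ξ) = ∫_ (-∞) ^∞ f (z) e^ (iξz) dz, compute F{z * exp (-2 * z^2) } sqrt (2) * I * sqrt (pi) * ξ * exp (-ξ^2/8) /8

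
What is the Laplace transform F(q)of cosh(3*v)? q/(q^2 - 9)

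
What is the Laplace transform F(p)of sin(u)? 1/(p^2 + 1)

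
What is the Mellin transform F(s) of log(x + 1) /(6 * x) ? -pi * csc(pi * s) /(6 * s - 6) 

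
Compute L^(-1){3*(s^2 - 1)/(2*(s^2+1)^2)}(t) 3*t*cos(t)/2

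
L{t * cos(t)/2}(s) (s^2-1)/(2 * (s^2 + 1)^2)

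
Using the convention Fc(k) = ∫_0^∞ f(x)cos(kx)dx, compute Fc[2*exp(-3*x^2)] sqrt(3)*sqrt(pi)*exp(-k^2/12)/3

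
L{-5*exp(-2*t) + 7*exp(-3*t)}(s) 7/(s + 3)-5/(s + 2)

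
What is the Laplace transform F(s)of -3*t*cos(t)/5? 3*(1 - s^2)/(5*(s^2 + 1)^2)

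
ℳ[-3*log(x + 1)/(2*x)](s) 3*pi*csc(pi*s)/(2*(s - 1))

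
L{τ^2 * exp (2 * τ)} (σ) 2/ (σ - 2)^3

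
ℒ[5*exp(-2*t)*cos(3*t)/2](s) 5*(s + 2)/(2*((s + 2)^2 + 9))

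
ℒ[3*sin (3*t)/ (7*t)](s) 3*atan (3/s)/7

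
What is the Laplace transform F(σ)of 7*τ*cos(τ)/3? 7*(σ^2 - 1)/(3*(σ^2 + 1)^2)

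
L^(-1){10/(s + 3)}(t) 10 * exp(-3 * t)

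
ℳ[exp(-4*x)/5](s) gamma(s)/(5*4^s)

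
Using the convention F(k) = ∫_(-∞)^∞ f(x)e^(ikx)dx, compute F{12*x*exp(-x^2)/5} 6*I*sqrt(pi)*k*exp(-k^2/4)/5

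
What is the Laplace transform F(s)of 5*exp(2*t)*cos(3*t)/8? 5*(s - 2)/(8*((s - 2)^2+9))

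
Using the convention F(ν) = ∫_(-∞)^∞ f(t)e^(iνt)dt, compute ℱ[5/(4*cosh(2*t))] 5*pi/(8*cosh(pi*ν/4))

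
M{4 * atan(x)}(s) -2 * pi * sec(pi * s/2)/s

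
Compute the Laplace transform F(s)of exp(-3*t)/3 1/(3*(s + 3))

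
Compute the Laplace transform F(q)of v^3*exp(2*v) 6/(q - 2)^4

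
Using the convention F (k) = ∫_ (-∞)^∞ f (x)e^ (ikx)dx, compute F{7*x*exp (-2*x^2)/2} 7*sqrt (2)*I*sqrt (pi)*k*exp (-k^2/8)/16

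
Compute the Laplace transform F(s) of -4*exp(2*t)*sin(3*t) -12/((s - 2) ^2+9) 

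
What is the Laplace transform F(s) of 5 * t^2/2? 5/s^3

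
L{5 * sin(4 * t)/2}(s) 10/(s^2 + 16)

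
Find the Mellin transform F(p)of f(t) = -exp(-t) -gamma(p)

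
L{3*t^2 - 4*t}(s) 6/s^3 - 4/s^2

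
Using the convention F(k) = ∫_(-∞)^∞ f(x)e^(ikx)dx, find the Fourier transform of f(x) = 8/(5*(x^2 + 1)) 8*pi*exp(-Abs(k))/5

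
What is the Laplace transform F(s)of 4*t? 4/s^2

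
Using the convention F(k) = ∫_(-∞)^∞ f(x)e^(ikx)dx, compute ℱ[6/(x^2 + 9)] 2 * pi * exp(-3 * Abs(k))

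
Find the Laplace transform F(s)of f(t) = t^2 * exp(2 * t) 2/(s - 2)^3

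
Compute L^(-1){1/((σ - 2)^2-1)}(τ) exp(2 * τ) * sinh(τ)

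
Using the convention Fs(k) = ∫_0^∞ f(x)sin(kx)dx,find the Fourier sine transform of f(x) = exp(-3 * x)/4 k/(4 * (k^2 + 9))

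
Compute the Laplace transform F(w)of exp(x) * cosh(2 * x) (w - 1)/((w - 1)^2 - 4)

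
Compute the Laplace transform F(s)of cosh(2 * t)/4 s/(4 * (s^2 - 4))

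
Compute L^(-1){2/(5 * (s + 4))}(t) 2 * exp(-4 * t)/5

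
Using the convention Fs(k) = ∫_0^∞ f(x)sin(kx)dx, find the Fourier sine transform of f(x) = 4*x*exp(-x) 8*k/(k^2 + 1)^2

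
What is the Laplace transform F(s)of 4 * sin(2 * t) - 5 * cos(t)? 8/(s^2 + 4) - 5 * s/(s^2 + 1)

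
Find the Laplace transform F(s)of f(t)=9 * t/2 9/(2 * s^2)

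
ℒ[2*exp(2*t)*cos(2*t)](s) 2*(s - 2)/((s - 2)^2 + 4)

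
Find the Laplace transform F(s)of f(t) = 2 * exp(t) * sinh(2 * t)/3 4/(3 * ((s - 1)^2-4))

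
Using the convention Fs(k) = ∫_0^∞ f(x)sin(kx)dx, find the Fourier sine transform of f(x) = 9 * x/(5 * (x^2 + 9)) 9 * pi * exp(-3 * k)/10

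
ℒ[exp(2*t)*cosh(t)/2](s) (s - 2)/(2*((s - 2)^2 - 1))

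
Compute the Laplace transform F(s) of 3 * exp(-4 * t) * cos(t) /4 3 * (s + 4) /(4 * ((s + 4) ^2 + 1) ) 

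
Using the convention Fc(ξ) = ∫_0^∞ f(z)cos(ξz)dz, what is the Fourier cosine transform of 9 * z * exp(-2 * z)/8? 9 * (4 - ξ^2)/(8 * (ξ^2+4)^2)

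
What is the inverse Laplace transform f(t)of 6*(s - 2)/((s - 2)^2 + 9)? 6*exp(2*t)*cos(3*t)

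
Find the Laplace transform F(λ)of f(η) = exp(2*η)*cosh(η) (λ - 2)/((λ - 2)^2 - 1)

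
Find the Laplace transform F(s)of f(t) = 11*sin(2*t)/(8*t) 11*atan(2/s)/8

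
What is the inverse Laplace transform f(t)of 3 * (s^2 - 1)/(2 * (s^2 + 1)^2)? 3 * t * cos(t)/2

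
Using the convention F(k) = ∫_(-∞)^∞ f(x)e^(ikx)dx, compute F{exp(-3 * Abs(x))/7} 6/(7 * (k^2 + 9))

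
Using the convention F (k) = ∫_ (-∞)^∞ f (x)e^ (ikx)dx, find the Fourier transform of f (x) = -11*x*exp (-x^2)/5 -11*I*sqrt (pi)*k*exp (-k^2/4)/10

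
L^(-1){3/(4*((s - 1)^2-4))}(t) 3*exp(t)*sinh(2*t)/8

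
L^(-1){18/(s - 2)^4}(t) 3*t^3*exp(2*t)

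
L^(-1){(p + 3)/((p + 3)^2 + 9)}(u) exp(-3 * u) * cos(3 * u)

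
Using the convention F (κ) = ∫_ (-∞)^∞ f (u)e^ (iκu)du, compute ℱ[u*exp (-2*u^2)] sqrt (2)*I*sqrt (pi)*κ*exp (-κ^2/8)/8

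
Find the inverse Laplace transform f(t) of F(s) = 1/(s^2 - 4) sinh(2*t) /2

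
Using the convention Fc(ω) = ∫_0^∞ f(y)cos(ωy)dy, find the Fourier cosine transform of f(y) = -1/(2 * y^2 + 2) -pi * exp(-ω)/4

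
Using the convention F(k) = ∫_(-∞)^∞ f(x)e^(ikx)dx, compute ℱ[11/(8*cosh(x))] 11*pi/(8*cosh(pi*k/2))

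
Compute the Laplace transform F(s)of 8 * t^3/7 48/(7 * s^4)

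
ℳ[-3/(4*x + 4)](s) -3*pi*csc(pi*s)/4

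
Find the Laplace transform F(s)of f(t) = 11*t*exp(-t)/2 11/(2*(s + 1)^2)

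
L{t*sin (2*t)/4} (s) s/ (s^2 + 4)^2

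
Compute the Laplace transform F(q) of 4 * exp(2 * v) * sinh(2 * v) 8/(q * (q - 4) ) 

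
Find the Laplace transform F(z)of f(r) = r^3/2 3/z^4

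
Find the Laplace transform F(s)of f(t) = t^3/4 3/(2*s^4)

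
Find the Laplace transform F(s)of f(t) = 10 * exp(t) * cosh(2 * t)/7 10 * (s - 1)/(7 * ((s - 1)^2-4))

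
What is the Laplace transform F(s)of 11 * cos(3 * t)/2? 11 * s/(2 * (s^2 + 9))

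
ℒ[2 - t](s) 2/s - 1/s^2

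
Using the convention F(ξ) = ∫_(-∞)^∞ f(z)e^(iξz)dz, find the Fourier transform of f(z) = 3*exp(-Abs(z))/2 3/(ξ^2 + 1)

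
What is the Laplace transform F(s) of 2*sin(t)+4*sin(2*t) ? 8/(s^2+4)+2/(s^2+1) 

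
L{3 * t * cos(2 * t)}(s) 3 * (s^2 - 4)/(s^2 + 4)^2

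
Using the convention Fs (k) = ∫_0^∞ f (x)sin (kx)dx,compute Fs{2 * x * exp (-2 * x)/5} 8 * k/ (5 * (k^2+4)^2)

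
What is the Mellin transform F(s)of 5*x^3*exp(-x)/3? 5*gamma(s+3)/3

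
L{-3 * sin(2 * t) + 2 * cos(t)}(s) 2 * s/(s^2 + 1) - 6/(s^2 + 4)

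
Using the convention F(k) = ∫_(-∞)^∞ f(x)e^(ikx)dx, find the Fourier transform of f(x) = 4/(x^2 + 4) 2*pi*exp(-2*Abs(k))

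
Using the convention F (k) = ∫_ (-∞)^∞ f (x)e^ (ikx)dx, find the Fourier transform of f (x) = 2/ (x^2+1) 2*pi*exp (-Abs (k))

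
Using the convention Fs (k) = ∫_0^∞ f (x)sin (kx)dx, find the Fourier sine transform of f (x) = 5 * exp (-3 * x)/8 5 * k/ (8 * (k^2+9))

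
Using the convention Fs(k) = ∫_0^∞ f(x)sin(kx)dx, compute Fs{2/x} pi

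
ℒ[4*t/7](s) 4/(7*s^2)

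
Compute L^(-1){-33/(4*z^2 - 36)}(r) -11*sinh(3*r)/4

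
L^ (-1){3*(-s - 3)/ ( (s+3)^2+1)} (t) -3*exp (-3*t)*cos (t)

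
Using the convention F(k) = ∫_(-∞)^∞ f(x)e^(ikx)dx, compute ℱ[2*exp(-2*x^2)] sqrt(2)*sqrt(pi)*exp(-k^2/8)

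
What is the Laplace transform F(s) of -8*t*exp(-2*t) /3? -8/(3*(s + 2) ^2) 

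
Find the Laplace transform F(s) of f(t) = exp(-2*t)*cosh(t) (s + 2) /((s + 2) ^2-1) 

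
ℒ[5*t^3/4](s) 15/(2*s^4)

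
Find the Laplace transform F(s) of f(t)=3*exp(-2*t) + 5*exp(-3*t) 5/(s + 3) + 3/(s + 2) 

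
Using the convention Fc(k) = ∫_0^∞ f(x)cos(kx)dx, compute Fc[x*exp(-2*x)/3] (4 - k^2)/(3*(k^2 + 4)^2)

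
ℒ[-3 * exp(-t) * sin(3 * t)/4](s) -9/(4 * (s + 1)^2 + 36)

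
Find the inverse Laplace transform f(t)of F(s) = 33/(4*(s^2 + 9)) 11*sin(3*t)/4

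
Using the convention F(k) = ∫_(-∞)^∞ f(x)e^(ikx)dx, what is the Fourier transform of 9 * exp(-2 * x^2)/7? 9 * sqrt(2) * sqrt(pi) * exp(-k^2/8)/14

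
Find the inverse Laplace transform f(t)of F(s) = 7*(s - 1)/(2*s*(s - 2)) 7*exp(t)*cosh(t)/2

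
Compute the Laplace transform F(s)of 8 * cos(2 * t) 8 * s/(s^2 + 4)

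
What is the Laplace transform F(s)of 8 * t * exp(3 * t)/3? 8/(3 * (s - 3)^2)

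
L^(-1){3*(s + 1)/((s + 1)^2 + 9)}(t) 3*exp(-t)*cos(3*t)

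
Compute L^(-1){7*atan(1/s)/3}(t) 7*sin(t)/(3*t)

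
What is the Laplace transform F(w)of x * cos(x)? (w^2-1)/(w^2 + 1)^2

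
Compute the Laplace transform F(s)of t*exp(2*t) (s - 2)^(-2)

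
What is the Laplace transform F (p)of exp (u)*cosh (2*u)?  (p - 1)/ ( (p - 1)^2-4)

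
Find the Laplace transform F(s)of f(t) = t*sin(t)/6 s/(3*(s^2+1)^2)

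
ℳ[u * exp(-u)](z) gamma(z + 1)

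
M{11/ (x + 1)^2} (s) -11 * pi * (s - 1)/sin (pi * s)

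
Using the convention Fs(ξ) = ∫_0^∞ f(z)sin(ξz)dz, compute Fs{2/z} pi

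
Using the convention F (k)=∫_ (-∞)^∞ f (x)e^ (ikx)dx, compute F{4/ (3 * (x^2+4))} 2 * pi * exp (-2 * Abs (k))/3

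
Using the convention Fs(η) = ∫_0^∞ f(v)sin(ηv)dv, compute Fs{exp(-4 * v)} η/(η^2 + 16)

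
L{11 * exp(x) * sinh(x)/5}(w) 11/(5 * w * (w - 2))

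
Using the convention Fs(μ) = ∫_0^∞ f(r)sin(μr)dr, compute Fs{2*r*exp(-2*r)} 8*μ/(μ^2+4)^2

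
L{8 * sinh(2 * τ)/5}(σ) 16/(5 * (σ^2 - 4))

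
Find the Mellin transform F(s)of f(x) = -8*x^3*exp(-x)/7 -8*gamma(s + 3)/7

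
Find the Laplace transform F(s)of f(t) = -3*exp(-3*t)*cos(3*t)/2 3*(-s - 3)/(2*((s + 3)^2 + 9))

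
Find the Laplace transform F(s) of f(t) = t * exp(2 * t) (s - 2) ^(-2) 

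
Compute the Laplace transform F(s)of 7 7/s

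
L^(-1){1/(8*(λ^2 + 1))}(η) sin(η)/8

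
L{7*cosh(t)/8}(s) 7*s/(8*(s^2 - 1))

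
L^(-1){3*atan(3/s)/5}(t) 3*sin(3*t)/(5*t)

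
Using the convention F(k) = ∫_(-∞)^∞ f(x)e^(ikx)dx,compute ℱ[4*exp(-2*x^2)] 2*sqrt(2)*sqrt(pi)*exp(-k^2/8)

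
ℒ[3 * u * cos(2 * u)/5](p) 3 * (p^2-4)/(5 * (p^2 + 4)^2)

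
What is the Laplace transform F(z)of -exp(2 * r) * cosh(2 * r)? (2 - z)/(z * (z - 4))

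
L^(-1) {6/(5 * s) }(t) 6/5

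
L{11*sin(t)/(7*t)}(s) 11*atan(1/s)/7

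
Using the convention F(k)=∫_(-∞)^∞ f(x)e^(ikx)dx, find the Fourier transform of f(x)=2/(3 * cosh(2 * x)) pi/(3 * cosh(pi * k/4))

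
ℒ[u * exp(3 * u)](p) (p - 3)^(-2)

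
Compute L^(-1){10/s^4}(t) 5*t^3/3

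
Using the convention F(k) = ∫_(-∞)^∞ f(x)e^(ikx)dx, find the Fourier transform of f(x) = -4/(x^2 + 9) -4*pi*exp(-3*Abs(k))/3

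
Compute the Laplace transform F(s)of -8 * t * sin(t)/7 -16 * s/(7 * (s^2 + 1)^2)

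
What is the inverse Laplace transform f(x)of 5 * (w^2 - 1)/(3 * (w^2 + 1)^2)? 5 * x * cos(x)/3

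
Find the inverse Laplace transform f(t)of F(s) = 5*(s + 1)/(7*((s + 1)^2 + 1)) 5*exp(-t)*cos(t)/7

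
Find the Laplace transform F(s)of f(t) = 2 2/s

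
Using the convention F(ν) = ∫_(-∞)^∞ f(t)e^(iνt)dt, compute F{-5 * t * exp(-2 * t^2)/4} -5 * sqrt(2) * I * sqrt(pi) * ν * exp(-ν^2/8)/32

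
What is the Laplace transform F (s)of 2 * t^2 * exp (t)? 4/ (s - 1)^3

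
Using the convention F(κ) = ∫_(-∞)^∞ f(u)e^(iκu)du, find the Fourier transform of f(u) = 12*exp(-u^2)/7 12*sqrt(pi)*exp(-κ^2/4)/7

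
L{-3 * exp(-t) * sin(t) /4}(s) -3/(4 * (s + 1) ^2 + 4) 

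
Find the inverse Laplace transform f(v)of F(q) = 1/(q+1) exp(-v)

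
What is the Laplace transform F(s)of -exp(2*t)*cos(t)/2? (2 - s)/(2*((s - 2)^2 + 1))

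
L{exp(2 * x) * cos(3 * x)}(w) (w - 2)/((w - 2)^2+9)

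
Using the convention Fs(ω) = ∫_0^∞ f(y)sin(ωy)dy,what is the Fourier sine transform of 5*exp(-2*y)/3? 5*ω/(3*(ω^2 + 4))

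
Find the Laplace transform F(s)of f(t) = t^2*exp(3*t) 2/(s - 3)^3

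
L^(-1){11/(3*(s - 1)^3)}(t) 11*t^2*exp(t)/6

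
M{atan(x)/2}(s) -pi*sec(pi*s/2)/(4*s)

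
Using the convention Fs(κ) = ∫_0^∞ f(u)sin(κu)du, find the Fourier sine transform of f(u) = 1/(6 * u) pi/12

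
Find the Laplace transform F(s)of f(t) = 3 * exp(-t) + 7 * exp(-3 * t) 7/(s + 3) + 3/(s + 1)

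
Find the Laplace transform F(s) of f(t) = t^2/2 s^(-3) 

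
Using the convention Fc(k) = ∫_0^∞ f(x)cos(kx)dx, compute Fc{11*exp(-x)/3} 11/(3*(k^2 + 1))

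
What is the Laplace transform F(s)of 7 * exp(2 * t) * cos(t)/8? 7 * (s - 2)/(8 * ((s - 2)^2 + 1))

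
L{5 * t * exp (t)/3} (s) 5/ (3 * (s - 1)^2)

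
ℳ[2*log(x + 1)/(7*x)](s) -2*pi*csc(pi*s)/(7*s - 7)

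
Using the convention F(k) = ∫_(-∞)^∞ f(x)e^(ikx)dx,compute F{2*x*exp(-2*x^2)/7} sqrt(2)*I*sqrt(pi)*k*exp(-k^2/8)/28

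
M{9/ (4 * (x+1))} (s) 9 * pi * csc (pi * s)/4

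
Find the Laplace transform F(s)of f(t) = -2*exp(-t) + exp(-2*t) 1/(s + 2) - 2/(s + 1)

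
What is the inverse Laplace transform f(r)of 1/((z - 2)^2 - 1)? exp(2 * r) * sinh(r)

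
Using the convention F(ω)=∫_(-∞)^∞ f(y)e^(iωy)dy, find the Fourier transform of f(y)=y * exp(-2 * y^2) sqrt(2) * I * sqrt(pi) * ω * exp(-ω^2/8)/8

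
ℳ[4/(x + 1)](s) 4*pi*csc(pi*s)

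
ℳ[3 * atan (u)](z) -3 * pi * sec (pi * z/2)/ (2 * z)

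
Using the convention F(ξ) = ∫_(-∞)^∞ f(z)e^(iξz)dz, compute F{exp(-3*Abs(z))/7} 6/(7*(ξ^2 + 9))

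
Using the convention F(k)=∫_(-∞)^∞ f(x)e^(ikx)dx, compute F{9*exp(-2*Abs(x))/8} 9/(2*(k^2 + 4))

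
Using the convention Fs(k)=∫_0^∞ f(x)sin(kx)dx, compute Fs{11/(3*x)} 11*pi/6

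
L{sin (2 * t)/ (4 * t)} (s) atan (2/s)/4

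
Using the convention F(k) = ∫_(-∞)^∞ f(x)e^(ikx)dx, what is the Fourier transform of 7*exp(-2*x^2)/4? 7*sqrt(2)*sqrt(pi)*exp(-k^2/8)/8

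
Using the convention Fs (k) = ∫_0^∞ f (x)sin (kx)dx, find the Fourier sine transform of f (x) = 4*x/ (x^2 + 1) 2*pi*exp (-k)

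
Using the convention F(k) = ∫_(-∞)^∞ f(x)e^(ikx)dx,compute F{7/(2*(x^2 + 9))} 7*pi*exp(-3*Abs(k))/6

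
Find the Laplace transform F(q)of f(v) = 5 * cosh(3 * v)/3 5 * q/(3 * (q^2-9))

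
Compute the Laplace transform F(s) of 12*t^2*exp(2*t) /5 24/(5*(s - 2) ^3) 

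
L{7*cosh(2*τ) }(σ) 7*σ/(σ^2 - 4) 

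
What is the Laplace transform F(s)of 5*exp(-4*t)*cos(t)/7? 5*(s + 4)/(7*((s + 4)^2 + 1))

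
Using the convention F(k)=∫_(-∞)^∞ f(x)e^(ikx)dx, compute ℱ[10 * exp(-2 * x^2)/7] 5 * sqrt(2) * sqrt(pi) * exp(-k^2/8)/7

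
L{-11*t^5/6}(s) -220/s^6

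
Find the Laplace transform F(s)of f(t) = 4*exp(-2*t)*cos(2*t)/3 4*(s + 2)/(3*((s + 2)^2 + 4))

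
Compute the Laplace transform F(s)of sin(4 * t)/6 2/(3 * (s^2 + 16))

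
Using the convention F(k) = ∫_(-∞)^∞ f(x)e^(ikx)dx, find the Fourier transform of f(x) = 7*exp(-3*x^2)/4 7*sqrt(3)*sqrt(pi)*exp(-k^2/12)/12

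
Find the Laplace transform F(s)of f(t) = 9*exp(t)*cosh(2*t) 9*(s - 1)/((s - 1)^2 - 4)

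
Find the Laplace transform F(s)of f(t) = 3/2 3/(2*s)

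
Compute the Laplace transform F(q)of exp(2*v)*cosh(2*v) (q - 2)/(q*(q - 4))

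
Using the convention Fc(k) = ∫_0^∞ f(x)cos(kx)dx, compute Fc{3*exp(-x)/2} 3/(2*(k^2 + 1))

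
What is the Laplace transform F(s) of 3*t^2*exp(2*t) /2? 3/(s - 2) ^3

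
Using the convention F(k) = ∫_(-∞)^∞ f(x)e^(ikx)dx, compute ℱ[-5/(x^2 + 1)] -5*pi*exp(-Abs(k))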